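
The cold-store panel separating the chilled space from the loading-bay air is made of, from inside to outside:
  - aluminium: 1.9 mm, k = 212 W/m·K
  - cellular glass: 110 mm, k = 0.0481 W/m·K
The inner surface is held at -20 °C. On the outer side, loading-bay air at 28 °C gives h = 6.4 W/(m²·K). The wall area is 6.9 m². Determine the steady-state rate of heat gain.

Series thermal resistances:
R_aluminium = L/(kA) = 0.0019/(212×6.9) = 1.299×10^-6 K/W
R_cellular glass = L/(kA) = 0.11/(0.0481×6.9) = 0.3314 K/W
R_outer film = 1/(h_o·A) = 1/(6.4×6.9) = 0.02264 K/W
R_total = 0.3541 K/W
Q = ΔT / R_total = 48 / 0.3541

Q ≈ 136 W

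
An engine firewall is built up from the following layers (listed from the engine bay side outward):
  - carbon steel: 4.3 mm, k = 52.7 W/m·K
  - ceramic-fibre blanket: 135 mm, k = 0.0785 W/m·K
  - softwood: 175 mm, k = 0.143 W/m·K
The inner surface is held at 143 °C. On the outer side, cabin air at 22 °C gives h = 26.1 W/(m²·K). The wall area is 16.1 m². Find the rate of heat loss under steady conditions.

Using the resistance-network approach (series):
R_carbon steel = L/(kA) = 0.0043/(52.7×16.1) = 5.068×10^-6 K/W
R_ceramic-fibre blanket = L/(kA) = 0.135/(0.0785×16.1) = 0.1068 K/W
R_softwood = L/(kA) = 0.175/(0.143×16.1) = 0.07601 K/W
R_outer film = 1/(h_o·A) = 1/(26.1×16.1) = 0.00238 K/W
R_total = 0.1852 K/W
Q = ΔT / R_total = 121 / 0.1852

Q ≈ 653 W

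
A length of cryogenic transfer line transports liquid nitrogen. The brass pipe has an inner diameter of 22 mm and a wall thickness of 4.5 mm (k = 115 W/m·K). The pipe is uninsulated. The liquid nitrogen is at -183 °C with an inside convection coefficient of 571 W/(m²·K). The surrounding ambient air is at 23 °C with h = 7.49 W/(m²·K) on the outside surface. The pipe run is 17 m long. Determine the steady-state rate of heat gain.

Q ≈ 2510 W

Per-layer cylindrical resistances, series-summed:
R_inner film = 1/(h_i·2πr₁L) = 1/(571×2π×0.011×17) = 0.001491 K/W
R_brass pipe wall = ln(15.5/11)/(2π×115×17) = 2.792×10^-5 K/W
R_outer film = 1/(h_o·2πr_oL) = 1/(7.49×2π×0.0155×17) = 0.08064 K/W
R_total = 0.08216 K/W
Q = ΔT/R_total = 206/0.08216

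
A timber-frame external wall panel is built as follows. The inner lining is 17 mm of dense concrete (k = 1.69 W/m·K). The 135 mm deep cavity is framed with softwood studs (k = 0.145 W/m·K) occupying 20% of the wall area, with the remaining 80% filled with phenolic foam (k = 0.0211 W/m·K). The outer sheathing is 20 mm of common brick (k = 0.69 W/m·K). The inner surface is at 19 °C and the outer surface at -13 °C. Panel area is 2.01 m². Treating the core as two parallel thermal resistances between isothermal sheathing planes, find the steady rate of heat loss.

Q ≈ 21.6 W

Sheathing layers in series; stud and cavity paths in parallel between them.
R_inner = 0.017/(1.69×2.01) = 0.005005 K/W
R_stud  = 0.135/(0.145×0.2×2.01) = 2.316 K/W
R_cav   = 0.135/(0.0211×0.8×2.01) = 3.979 K/W
1/R_core = 1/R_stud + 1/R_cav → R_core = 1.464 K/W
R_outer = 0.02/(0.69×2.01) = 0.01442 K/W
R_total = 1.483 K/W
Q = ΔT/R_total = 32/1.483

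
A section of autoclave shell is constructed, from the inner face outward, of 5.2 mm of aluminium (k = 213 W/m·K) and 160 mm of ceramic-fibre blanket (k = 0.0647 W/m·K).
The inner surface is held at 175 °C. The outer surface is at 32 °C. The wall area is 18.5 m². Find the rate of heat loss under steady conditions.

Q ≈ 1070 W

Series thermal resistances:
R_aluminium = L/(kA) = 0.0052/(213×18.5) = 1.32×10^-6 K/W
R_ceramic-fibre blanket = L/(kA) = 0.16/(0.0647×18.5) = 0.1337 K/W
R_total = 0.1337 K/W
Q = ΔT / R_total = 143 / 0.1337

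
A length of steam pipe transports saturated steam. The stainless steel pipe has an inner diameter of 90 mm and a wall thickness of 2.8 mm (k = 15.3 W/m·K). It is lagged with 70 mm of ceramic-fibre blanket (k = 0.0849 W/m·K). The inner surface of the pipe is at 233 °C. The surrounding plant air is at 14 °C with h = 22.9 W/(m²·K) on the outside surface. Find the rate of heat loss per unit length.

q′ ≈ 125 W/m

For a radial system each layer contributes R = ln(r_out/r_in)/(2πkL); films add R = 1/(hA).
R_stainless steel pipe wall = ln(47.8/45)/(2π×15.3×1) = 6.279×10^-4 K/W
R_ceramic-fibre blanket = ln(117.8/47.8)/(2π×0.0849×1) = 1.691 K/W
R_outer film = 1/(h_o·2πr_oL) = 1/(22.9×2π×0.1178×1) = 0.059 K/W
R_total = 1.75 K/W
Q = ΔT/R_total = 219/1.75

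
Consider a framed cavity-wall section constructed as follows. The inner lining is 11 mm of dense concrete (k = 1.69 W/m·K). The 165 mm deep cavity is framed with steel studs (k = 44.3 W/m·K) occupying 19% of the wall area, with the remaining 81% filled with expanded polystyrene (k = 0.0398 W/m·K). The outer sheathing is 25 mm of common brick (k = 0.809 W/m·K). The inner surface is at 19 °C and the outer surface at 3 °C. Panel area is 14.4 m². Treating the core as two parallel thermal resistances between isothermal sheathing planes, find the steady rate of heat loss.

Sheathing layers in series; stud and cavity paths in parallel between them.
R_inner = 0.011/(1.69×14.4) = 4.52×10^-4 K/W
R_stud  = 0.165/(44.3×0.19×14.4) = 0.001361 K/W
R_cav   = 0.165/(0.0398×0.81×14.4) = 0.3554 K/W
1/R_core = 1/R_stud + 1/R_cav → R_core = 0.001356 K/W
R_outer = 0.025/(0.809×14.4) = 0.002146 K/W
R_total = 0.003954 K/W
Q = ΔT/R_total = 16/0.003954

Q ≈ 4050 W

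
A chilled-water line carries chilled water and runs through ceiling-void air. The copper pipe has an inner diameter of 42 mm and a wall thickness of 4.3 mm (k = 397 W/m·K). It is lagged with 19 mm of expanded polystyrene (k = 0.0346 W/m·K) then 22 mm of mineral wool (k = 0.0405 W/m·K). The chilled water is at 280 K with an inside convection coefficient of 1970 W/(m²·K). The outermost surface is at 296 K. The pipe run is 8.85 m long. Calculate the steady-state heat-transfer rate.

Q ≈ 34 W

For a radial system each layer contributes R = ln(r_out/r_in)/(2πkL); films add R = 1/(hA).
R_inner film = 1/(h_i·2πr₁L) = 1/(1970×2π×0.021×8.85) = 4.347×10^-4 K/W
R_copper pipe wall = ln(25.3/21)/(2π×397×8.85) = 8.438×10^-6 K/W
R_expanded polystyrene = ln(44.3/25.3)/(2π×0.0346×8.85) = 0.2912 K/W
R_mineral wool = ln(66.3/44.3)/(2π×0.0405×8.85) = 0.179 K/W
R_total = 0.4706 K/W
Q = ΔT/R_total = 16/0.4706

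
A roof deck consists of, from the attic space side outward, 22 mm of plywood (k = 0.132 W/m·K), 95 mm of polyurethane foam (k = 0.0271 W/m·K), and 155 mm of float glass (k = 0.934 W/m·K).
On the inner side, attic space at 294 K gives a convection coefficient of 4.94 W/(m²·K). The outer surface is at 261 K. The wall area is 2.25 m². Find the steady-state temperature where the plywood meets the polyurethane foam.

T ≈ 291 K

Model the wall as resistances in series:
R_inner film = 1/(h_i·A) = 1/(4.94×2.25) = 0.08997 K/W
R_plywood = L/(kA) = 0.022/(0.132×2.25) = 0.07407 K/W
R_polyurethane foam = L/(kA) = 0.095/(0.0271×2.25) = 1.558 K/W
R_float glass = L/(kA) = 0.155/(0.934×2.25) = 0.07376 K/W
R_total = 1.796 K/W;  Q = ΔT/R_total = 33/1.796 = 18.38 W
T_interface = T_inner − Q·ΣR(inner→interface) = 294 − 18.4×0.164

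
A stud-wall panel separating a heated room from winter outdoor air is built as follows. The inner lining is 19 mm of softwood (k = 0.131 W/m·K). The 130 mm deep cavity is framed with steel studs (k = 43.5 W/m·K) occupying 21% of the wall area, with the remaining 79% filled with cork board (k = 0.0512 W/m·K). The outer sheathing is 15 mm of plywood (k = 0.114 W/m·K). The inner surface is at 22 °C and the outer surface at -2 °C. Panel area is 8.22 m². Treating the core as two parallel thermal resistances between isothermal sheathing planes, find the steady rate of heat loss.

Sheathing layers in series; stud and cavity paths in parallel between them.
R_inner = 0.019/(0.131×8.22) = 0.01764 K/W
R_stud  = 0.13/(43.5×0.21×8.22) = 0.001731 K/W
R_cav   = 0.13/(0.0512×0.79×8.22) = 0.391 K/W
1/R_core = 1/R_stud + 1/R_cav → R_core = 0.001724 K/W
R_outer = 0.015/(0.114×8.22) = 0.01601 K/W
R_total = 0.03538 K/W
Q = ΔT/R_total = 24/0.03538

Q ≈ 678 W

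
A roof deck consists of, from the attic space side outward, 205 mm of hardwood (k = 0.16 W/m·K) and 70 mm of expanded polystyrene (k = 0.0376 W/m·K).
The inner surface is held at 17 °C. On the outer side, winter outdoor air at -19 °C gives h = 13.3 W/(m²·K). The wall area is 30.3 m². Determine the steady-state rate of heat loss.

Series thermal resistances:
R_hardwood = L/(kA) = 0.205/(0.16×30.3) = 0.04229 K/W
R_expanded polystyrene = L/(kA) = 0.07/(0.0376×30.3) = 0.06144 K/W
R_outer film = 1/(h_o·A) = 1/(13.3×30.3) = 0.002481 K/W
R_total = 0.1062 K/W
Q = ΔT / R_total = 36 / 0.1062

Q ≈ 339 W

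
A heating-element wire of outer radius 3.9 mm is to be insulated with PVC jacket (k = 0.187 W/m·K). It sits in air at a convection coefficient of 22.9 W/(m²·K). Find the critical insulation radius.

For a cylinder r_cr = k/h = 0.187/22.9
r_cr = 8.17 mm; since the bare radius (3.9 mm) is below r_cr, adding a thin layer of insulation will *increase* heat loss.

r_cr ≈ 8.17 mm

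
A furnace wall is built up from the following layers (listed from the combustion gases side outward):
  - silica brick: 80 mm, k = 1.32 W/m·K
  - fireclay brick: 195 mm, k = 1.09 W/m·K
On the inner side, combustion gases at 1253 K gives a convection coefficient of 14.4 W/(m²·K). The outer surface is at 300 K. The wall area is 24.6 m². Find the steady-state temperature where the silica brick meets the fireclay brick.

Using the resistance-network approach (series):
R_inner film = 1/(h_i·A) = 1/(14.4×24.6) = 0.002823 K/W
R_silica brick = L/(kA) = 0.08/(1.32×24.6) = 0.002464 K/W
R_fireclay brick = L/(kA) = 0.195/(1.09×24.6) = 0.007272 K/W
R_total = 0.01256 K/W;  Q = ΔT/R_total = 953/0.01256 = 75880 W
T_interface = T_inner − Q·ΣR(inner→interface) = 1253 − 75900×0.005287

T ≈ 852 K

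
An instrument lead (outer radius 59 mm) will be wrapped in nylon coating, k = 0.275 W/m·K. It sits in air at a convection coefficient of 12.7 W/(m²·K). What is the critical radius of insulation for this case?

For a cylinder r_cr = k/h = 0.275/12.7
r_cr = 21.7 mm; since the bare radius (59 mm) is above r_cr, any added insulation will reduce heat loss.

r_cr ≈ 21.7 mm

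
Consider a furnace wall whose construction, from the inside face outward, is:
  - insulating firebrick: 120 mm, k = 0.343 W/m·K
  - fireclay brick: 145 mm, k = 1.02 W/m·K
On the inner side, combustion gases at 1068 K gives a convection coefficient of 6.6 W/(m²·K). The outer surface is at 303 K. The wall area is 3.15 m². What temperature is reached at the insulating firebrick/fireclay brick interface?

T ≈ 472 K

Model the wall as resistances in series:
R_inner film = 1/(h_i·A) = 1/(6.6×3.15) = 0.0481 K/W
R_insulating firebrick = L/(kA) = 0.12/(0.343×3.15) = 0.1111 K/W
R_fireclay brick = L/(kA) = 0.145/(1.02×3.15) = 0.04513 K/W
R_total = 0.2043 K/W;  Q = ΔT/R_total = 765/0.2043 = 3745 W
T_interface = T_inner − Q·ΣR(inner→interface) = 1068 − 3740×0.1592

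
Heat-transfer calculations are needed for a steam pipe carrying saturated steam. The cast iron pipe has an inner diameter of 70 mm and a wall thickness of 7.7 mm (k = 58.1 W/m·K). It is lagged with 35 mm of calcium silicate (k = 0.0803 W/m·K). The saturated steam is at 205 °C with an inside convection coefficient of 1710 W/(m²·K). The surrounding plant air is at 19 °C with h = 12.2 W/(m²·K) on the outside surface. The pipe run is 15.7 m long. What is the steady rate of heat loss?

Q ≈ 2150 W

Per-layer cylindrical resistances, series-summed:
R_inner film = 1/(h_i·2πr₁L) = 1/(1710×2π×0.035×15.7) = 1.694×10^-4 K/W
R_cast iron pipe wall = ln(42.7/35)/(2π×58.1×15.7) = 3.47×10^-5 K/W
R_calcium silicate = ln(77.7/42.7)/(2π×0.0803×15.7) = 0.07558 K/W
R_outer film = 1/(h_o·2πr_oL) = 1/(12.2×2π×0.0777×15.7) = 0.01069 K/W
R_total = 0.08647 K/W
Q = ΔT/R_total = 186/0.08647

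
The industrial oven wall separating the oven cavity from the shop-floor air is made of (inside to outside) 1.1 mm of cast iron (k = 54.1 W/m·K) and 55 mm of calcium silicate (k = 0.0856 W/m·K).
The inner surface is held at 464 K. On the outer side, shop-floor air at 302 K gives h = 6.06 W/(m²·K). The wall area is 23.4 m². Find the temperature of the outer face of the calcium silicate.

Thermal resistances in series:
R_cast iron = L/(kA) = 0.0011/(54.1×23.4) = 8.689×10^-7 K/W
R_calcium silicate = L/(kA) = 0.055/(0.0856×23.4) = 0.02746 K/W
R_outer film = 1/(h_o·A) = 1/(6.06×23.4) = 0.007052 K/W
R_total = 0.03451 K/W;  Q = ΔT/R_total = 162/0.03451 = 4694 W
T_interface = T_inner − Q·ΣR(inner→interface) = 464 − 4690×0.02746

T ≈ 335 K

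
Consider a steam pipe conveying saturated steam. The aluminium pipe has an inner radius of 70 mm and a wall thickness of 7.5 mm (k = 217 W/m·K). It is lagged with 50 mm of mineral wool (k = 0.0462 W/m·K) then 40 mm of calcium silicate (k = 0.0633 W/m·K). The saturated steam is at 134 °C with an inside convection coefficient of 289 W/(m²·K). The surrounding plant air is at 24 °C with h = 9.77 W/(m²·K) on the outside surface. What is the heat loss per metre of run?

Cylindrical conduction, so R = ln(r₂/r₁)/(2πkL) per layer, in series:
R_inner film = 1/(h_i·2πr₁L) = 1/(289×2π×0.07×1) = 0.007867 K/W
R_aluminium pipe wall = ln(77.5/70)/(2π×217×1) = 7.465×10^-5 K/W
R_mineral wool = ln(127.5/77.5)/(2π×0.0462×1) = 1.715 K/W
R_calcium silicate = ln(167.5/127.5)/(2π×0.0633×1) = 0.6861 K/W
R_outer film = 1/(h_o·2πr_oL) = 1/(9.77×2π×0.1675×1) = 0.09725 K/W
R_total = 2.506 K/W
Q = ΔT/R_total = 110/2.506

q′ ≈ 43.9 W/m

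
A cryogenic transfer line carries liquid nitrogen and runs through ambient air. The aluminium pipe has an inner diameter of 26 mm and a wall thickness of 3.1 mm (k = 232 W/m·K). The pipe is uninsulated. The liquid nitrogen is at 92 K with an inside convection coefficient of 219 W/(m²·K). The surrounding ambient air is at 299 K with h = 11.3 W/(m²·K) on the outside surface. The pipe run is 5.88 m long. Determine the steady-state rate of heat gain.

Radial resistances (cylindrical: R_cond = ln(r_o/r_i)/(2πkL), R_conv = 1/(h·2πrL)):
R_inner film = 1/(h_i·2πr₁L) = 1/(219×2π×0.013×5.88) = 0.009507 K/W
R_aluminium pipe wall = ln(16.1/13)/(2π×232×5.88) = 2.495×10^-5 K/W
R_outer film = 1/(h_o·2πr_oL) = 1/(11.3×2π×0.0161×5.88) = 0.1488 K/W
R_total = 0.1583 K/W
Q = ΔT/R_total = 207/0.1583

Q ≈ 1310 W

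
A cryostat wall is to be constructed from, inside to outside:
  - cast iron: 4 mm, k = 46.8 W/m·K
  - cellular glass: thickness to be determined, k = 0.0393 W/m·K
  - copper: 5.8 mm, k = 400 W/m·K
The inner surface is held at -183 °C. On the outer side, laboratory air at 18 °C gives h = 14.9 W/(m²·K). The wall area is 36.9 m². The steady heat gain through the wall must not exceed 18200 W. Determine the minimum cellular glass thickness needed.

L ≈ 13.4 mm

Using the resistance-network approach (series):
R_cast iron = L/(kA) = 0.004/(46.8×36.9) = 2.316×10^-6 K/W
R_copper = L/(kA) = 0.0058/(400×36.9) = 3.93×10^-7 K/W
R_outer film = 1/(h_o·A) = 1/(14.9×36.9) = 0.001819 K/W
Sum of the known resistances R_other = 0.001822 K/W
Required total resistance R_tot = ΔT/Q_allow = 201/18200 = 0.01104 K/W
R_cellular glass = R_tot − R_other = 0.009222 K/W
L = R·k·A = 0.009222×0.0393×36.9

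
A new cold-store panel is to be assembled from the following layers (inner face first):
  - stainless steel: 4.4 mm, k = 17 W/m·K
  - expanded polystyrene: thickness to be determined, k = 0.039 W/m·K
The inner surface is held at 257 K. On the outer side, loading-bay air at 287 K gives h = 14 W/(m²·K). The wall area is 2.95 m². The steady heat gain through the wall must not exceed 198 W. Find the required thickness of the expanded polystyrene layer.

Thermal resistances in series:
R_stainless steel = L/(kA) = 0.0044/(17×2.95) = 8.774×10^-5 K/W
R_outer film = 1/(h_o·A) = 1/(14×2.95) = 0.02421 K/W
Sum of the known resistances R_other = 0.0243 K/W
Required total resistance R_tot = ΔT/Q_allow = 30/198 = 0.1515 K/W
R_expanded polystyrene = R_tot − R_other = 0.1272 K/W
L = R·k·A = 0.1272×0.039×2.95

L ≈ 14.6 mm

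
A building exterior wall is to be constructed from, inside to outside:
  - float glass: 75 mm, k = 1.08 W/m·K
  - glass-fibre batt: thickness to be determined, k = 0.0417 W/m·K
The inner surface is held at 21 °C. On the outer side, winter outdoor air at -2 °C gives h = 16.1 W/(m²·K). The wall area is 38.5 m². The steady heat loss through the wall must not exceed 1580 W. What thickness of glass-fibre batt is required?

L ≈ 17.9 mm

Treating each layer as a thermal resistance in series:
R_float glass = L/(kA) = 0.075/(1.08×38.5) = 0.001804 K/W
R_outer film = 1/(h_o·A) = 1/(16.1×38.5) = 0.001613 K/W
Sum of the known resistances R_other = 0.003417 K/W
Required total resistance R_tot = ΔT/Q_allow = 23/1580 = 0.01456 K/W
R_glass-fibre batt = R_tot − R_other = 0.01114 K/W
L = R·k·A = 0.01114×0.0417×38.5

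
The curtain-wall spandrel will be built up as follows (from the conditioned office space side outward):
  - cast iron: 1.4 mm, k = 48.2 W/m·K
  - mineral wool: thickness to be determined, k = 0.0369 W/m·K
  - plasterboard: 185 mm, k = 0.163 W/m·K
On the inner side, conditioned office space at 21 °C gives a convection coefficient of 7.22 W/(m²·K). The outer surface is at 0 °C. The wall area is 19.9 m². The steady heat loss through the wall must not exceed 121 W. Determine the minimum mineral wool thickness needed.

Treating each layer as a thermal resistance in series:
R_inner film = 1/(h_i·A) = 1/(7.22×19.9) = 0.00696 K/W
R_cast iron = L/(kA) = 0.0014/(48.2×19.9) = 1.46×10^-6 K/W
R_plasterboard = L/(kA) = 0.185/(0.163×19.9) = 0.05703 K/W
Sum of the known resistances R_other = 0.064 K/W
Required total resistance R_tot = ΔT/Q_allow = 21/121 = 0.1736 K/W
R_mineral wool = R_tot − R_other = 0.1096 K/W
L = R·k·A = 0.1096×0.0369×19.9

L ≈ 80.4 mm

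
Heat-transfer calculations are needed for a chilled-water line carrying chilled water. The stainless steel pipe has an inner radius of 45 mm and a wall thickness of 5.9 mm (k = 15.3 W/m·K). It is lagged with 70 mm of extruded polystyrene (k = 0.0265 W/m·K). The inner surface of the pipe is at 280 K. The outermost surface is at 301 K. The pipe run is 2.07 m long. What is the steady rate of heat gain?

Treating each annulus and film as a series resistance:
R_stainless steel pipe wall = ln(50.9/45)/(2π×15.3×2.07) = 6.191×10^-4 K/W
R_extruded polystyrene = ln(120.9/50.9)/(2π×0.0265×2.07) = 2.51 K/W
R_total = 2.511 K/W
Q = ΔT/R_total = 21/2.511

Q ≈ 8.36 W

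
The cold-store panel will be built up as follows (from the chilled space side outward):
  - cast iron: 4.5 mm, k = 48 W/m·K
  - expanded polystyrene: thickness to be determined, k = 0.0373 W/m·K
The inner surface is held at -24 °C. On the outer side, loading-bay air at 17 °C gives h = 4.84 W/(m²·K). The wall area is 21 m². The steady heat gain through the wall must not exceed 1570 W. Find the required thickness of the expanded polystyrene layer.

Treating each layer as a thermal resistance in series:
R_cast iron = L/(kA) = 0.0045/(48×21) = 4.464×10^-6 K/W
R_outer film = 1/(h_o·A) = 1/(4.84×21) = 0.009839 K/W
Sum of the known resistances R_other = 0.009843 K/W
Required total resistance R_tot = ΔT/Q_allow = 41/1570 = 0.02611 K/W
R_expanded polystyrene = R_tot − R_other = 0.01627 K/W
L = R·k·A = 0.01627×0.0373×21

L ≈ 12.7 mm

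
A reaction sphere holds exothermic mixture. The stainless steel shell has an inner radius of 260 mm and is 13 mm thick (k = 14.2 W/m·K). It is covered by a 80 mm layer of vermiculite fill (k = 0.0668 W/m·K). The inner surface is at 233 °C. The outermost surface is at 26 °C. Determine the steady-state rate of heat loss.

Each spherical layer contributes R = (1/r_i − 1/r_o)/(4πk):
R_stainless steel shell = (1/0.26 − 1/0.273)/(4π×14.2) = 0.001026 K/W
R_vermiculite fill = (1/0.273 − 1/0.353)/(4π×0.0668) = 0.9889 K/W
R_total = 0.99 K/W
Q = ΔT/R_total = 207/0.99

Q ≈ 209 W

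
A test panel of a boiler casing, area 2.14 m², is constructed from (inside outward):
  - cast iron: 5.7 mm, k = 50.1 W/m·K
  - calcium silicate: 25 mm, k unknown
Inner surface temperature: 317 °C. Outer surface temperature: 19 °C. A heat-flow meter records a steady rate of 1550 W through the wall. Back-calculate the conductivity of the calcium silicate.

Series thermal resistances:
R_cast iron = L/(kA) = 0.0057/(50.1×2.14) = 5.316×10^-5 K/W
Sum of known resistances R_other = 5.316×10^-5 K/W
Total R = ΔT/Q = 298/1550 = 0.1923 K/W
R_calcium silicate = R_total − R_other = 0.1922 K/W
k = L/(R·A) = 0.025/(0.1922×2.14)

k ≈ 0.0608 W/(m·K)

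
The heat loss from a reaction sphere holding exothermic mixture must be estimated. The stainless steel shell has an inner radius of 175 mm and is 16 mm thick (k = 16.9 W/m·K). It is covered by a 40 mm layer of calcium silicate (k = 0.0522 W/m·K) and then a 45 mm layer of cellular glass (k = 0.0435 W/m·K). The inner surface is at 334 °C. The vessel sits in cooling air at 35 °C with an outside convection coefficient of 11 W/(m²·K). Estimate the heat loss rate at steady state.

For a spherical shell R = (1/r₁ − 1/r₂)/(4πk); film R = 1/(h·4πr²). In series:
R_stainless steel shell = (1/0.175 − 1/0.191)/(4π×16.9) = 0.002254 K/W
R_calcium silicate = (1/0.191 − 1/0.231)/(4π×0.0522) = 1.382 K/W
R_cellular glass = (1/0.231 − 1/0.276)/(4π×0.0435) = 1.291 K/W
R_outer film = 1/(h·4πr_o²) = 1/(11×4π×0.276²) = 0.09497 K/W
R_total = 2.771 K/W
Q = ΔT/R_total = 299/2.771

Q ≈ 108 W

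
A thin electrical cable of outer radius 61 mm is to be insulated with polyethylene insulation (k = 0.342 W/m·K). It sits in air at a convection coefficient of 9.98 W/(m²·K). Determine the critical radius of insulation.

r_cr ≈ 34.3 mm

For a cylinder r_cr = k/h = 0.342/9.98
r_cr = 34.3 mm; since the bare radius (61 mm) is above r_cr, any added insulation will reduce heat loss.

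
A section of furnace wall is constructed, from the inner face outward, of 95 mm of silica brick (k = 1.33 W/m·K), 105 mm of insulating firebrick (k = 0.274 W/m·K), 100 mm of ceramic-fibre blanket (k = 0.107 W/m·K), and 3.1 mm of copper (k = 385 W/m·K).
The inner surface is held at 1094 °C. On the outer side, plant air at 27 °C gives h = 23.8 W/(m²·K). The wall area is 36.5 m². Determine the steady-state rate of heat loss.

Q ≈ 27200 W

Treating each layer as a thermal resistance in series:
R_silica brick = L/(kA) = 0.095/(1.33×36.5) = 0.001957 K/W
R_insulating firebrick = L/(kA) = 0.105/(0.274×36.5) = 0.0105 K/W
R_ceramic-fibre blanket = L/(kA) = 0.1/(0.107×36.5) = 0.0256 K/W
R_copper = L/(kA) = 0.0031/(385×36.5) = 2.206×10^-7 K/W
R_outer film = 1/(h_o·A) = 1/(23.8×36.5) = 0.001151 K/W
R_total = 0.03921 K/W
Q = ΔT / R_total = 1067 / 0.03921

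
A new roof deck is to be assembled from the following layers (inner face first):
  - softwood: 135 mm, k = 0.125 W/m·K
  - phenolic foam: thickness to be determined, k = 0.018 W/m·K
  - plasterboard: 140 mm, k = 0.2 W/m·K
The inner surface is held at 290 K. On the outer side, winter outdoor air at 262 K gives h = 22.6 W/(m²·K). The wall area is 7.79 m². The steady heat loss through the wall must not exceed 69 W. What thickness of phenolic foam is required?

L ≈ 24.1 mm

Model the wall as resistances in series:
R_softwood = L/(kA) = 0.135/(0.125×7.79) = 0.1386 K/W
R_plasterboard = L/(kA) = 0.14/(0.2×7.79) = 0.08986 K/W
R_outer film = 1/(h_o·A) = 1/(22.6×7.79) = 0.00568 K/W
Sum of the known resistances R_other = 0.2342 K/W
Required total resistance R_tot = ΔT/Q_allow = 28/69 = 0.4058 K/W
R_phenolic foam = R_tot − R_other = 0.1716 K/W
L = R·k·A = 0.1716×0.018×7.79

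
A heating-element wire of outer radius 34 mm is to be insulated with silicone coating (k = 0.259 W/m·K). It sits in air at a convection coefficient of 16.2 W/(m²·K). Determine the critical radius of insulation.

r_cr ≈ 16 mm

For a cylinder r_cr = k/h = 0.259/16.2
r_cr = 16 mm; since the bare radius (34 mm) is above r_cr, any added insulation will reduce heat loss.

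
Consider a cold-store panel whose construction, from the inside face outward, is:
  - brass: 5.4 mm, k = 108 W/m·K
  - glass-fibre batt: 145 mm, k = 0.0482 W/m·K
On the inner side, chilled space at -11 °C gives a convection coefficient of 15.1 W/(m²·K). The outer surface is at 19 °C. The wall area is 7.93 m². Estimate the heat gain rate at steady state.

Treating each layer as a thermal resistance in series:
R_inner film = 1/(h_i·A) = 1/(15.1×7.93) = 0.008351 K/W
R_brass = L/(kA) = 0.0054/(108×7.93) = 6.305×10^-6 K/W
R_glass-fibre batt = L/(kA) = 0.145/(0.0482×7.93) = 0.3794 K/W
R_total = 0.3877 K/W
Q = ΔT / R_total = 30 / 0.3877

Q ≈ 77.4 W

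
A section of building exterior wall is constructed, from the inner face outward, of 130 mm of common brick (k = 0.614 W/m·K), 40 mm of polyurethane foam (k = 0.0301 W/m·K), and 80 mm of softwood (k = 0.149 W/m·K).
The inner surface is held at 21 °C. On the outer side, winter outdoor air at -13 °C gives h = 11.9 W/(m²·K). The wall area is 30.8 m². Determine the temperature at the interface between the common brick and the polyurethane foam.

T ≈ 17.7 °C

Treating each layer as a thermal resistance in series:
R_common brick = L/(kA) = 0.13/(0.614×30.8) = 0.006874 K/W
R_polyurethane foam = L/(kA) = 0.04/(0.0301×30.8) = 0.04315 K/W
R_softwood = L/(kA) = 0.08/(0.149×30.8) = 0.01743 K/W
R_outer film = 1/(h_o·A) = 1/(11.9×30.8) = 0.002728 K/W
R_total = 0.07018 K/W;  Q = ΔT/R_total = 34/0.07018 = 484.5 W
T_interface = T_inner − Q·ΣR(inner→interface) = 21 − 484×0.006874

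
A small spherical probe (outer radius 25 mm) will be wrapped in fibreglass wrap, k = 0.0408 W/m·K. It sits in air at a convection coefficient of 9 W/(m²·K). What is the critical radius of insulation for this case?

r_cr ≈ 9.07 mm

For a sphere r_cr = 2k/h = 2×0.0408/9
r_cr = 9.07 mm; since the bare radius (25 mm) is above r_cr, any added insulation will reduce heat loss.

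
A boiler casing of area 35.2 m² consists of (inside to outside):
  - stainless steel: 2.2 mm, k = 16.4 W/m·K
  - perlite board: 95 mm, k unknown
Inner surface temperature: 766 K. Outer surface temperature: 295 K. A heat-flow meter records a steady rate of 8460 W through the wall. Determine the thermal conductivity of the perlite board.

Model the wall as resistances in series:
R_stainless steel = L/(kA) = 0.0022/(16.4×35.2) = 3.811×10^-6 K/W
Sum of known resistances R_other = 3.811×10^-6 K/W
Total R = ΔT/Q = 471/8460 = 0.05567 K/W
R_perlite board = R_total − R_other = 0.05567 K/W
k = L/(R·A) = 0.095/(0.05567×35.2)

k ≈ 0.0485 W/(m·K)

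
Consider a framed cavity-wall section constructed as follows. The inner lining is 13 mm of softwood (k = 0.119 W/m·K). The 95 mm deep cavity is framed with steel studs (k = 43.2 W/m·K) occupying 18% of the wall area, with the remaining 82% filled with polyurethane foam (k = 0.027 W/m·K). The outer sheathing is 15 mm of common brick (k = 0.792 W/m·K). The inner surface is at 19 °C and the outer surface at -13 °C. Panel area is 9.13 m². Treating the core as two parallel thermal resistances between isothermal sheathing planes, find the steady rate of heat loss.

Sheathing layers in series; stud and cavity paths in parallel between them.
R_inner = 0.013/(0.119×9.13) = 0.01197 K/W
R_stud  = 0.095/(43.2×0.18×9.13) = 0.001338 K/W
R_cav   = 0.095/(0.027×0.82×9.13) = 0.47 K/W
1/R_core = 1/R_stud + 1/R_cav → R_core = 0.001334 K/W
R_outer = 0.015/(0.792×9.13) = 0.002074 K/W
R_total = 0.01537 K/W
Q = ΔT/R_total = 32/0.01537

Q ≈ 2080 W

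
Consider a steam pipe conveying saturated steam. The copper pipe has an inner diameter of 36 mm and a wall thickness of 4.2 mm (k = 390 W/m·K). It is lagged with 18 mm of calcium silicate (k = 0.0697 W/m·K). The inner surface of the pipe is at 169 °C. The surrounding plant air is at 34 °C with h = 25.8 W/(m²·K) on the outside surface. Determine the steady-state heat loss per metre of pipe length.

Per-layer cylindrical resistances, series-summed:
R_copper pipe wall = ln(22.2/18)/(2π×390×1) = 8.558×10^-5 K/W
R_calcium silicate = ln(40.2/22.2)/(2π×0.0697×1) = 1.356 K/W
R_outer film = 1/(h_o·2πr_oL) = 1/(25.8×2π×0.0402×1) = 0.1535 K/W
R_total = 1.509 K/W
Q = ΔT/R_total = 135/1.509

q′ ≈ 89.4 W/m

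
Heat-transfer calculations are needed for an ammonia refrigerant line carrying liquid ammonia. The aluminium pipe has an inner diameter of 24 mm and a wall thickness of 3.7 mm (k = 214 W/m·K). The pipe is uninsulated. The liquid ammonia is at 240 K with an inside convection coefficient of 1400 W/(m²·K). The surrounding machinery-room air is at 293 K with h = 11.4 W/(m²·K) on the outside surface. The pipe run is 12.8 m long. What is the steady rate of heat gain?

Q ≈ 755 W

Per-layer cylindrical resistances, series-summed:
R_inner film = 1/(h_i·2πr₁L) = 1/(1400×2π×0.012×12.8) = 7.401×10^-4 K/W
R_aluminium pipe wall = ln(15.7/12)/(2π×214×12.8) = 1.562×10^-5 K/W
R_outer film = 1/(h_o·2πr_oL) = 1/(11.4×2π×0.0157×12.8) = 0.06947 K/W
R_total = 0.07023 K/W
Q = ΔT/R_total = 53/0.07023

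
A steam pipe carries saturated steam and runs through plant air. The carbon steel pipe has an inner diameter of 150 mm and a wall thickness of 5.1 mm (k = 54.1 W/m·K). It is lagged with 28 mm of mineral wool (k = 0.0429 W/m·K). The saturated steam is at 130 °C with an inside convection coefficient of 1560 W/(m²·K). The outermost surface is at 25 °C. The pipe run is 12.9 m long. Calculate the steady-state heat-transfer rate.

Q ≈ 1220 W

Treating each annulus and film as a series resistance:
R_inner film = 1/(h_i·2πr₁L) = 1/(1560×2π×0.075×12.9) = 1.054×10^-4 K/W
R_carbon steel pipe wall = ln(80.1/75)/(2π×54.1×12.9) = 1.5×10^-5 K/W
R_mineral wool = ln(108.1/80.1)/(2π×0.0429×12.9) = 0.08621 K/W
R_total = 0.08633 K/W
Q = ΔT/R_total = 105/0.08633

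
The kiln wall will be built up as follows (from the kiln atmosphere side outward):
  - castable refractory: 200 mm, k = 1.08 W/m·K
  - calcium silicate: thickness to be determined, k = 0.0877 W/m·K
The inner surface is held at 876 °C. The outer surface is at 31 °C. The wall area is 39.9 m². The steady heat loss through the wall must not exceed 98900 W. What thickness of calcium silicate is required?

L ≈ 13.7 mm

Series thermal resistances:
R_castable refractory = L/(kA) = 0.2/(1.08×39.9) = 0.004641 K/W
Sum of the known resistances R_other = 0.004641 K/W
Required total resistance R_tot = ΔT/Q_allow = 845/98900 = 0.008544 K/W
R_calcium silicate = R_tot − R_other = 0.003903 K/W
L = R·k·A = 0.003903×0.0877×39.9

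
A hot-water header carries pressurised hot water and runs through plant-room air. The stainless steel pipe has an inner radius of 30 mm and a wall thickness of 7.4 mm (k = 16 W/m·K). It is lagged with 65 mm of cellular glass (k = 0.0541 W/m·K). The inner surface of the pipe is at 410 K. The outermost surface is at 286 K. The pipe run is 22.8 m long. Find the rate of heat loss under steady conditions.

For a radial system each layer contributes R = ln(r_out/r_in)/(2πkL); films add R = 1/(hA).
R_stainless steel pipe wall = ln(37.4/30)/(2π×16×22.8) = 9.619×10^-5 K/W
R_cellular glass = ln(102.4/37.4)/(2π×0.0541×22.8) = 0.13 K/W
R_total = 0.1301 K/W
Q = ΔT/R_total = 124/0.1301

Q ≈ 953 W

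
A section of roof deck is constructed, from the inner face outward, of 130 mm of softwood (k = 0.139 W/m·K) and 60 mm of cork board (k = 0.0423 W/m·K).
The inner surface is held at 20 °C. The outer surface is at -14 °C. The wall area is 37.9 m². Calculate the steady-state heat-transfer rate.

Q ≈ 547 W

Model the wall as resistances in series:
R_softwood = L/(kA) = 0.13/(0.139×37.9) = 0.02468 K/W
R_cork board = L/(kA) = 0.06/(0.0423×37.9) = 0.03743 K/W
R_total = 0.0621 K/W
Q = ΔT / R_total = 34 / 0.0621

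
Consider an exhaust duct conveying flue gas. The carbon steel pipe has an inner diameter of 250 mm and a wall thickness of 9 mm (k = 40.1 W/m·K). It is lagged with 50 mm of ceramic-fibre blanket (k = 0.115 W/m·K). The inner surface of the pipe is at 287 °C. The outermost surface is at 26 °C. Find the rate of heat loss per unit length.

q′ ≈ 594 W/m

Treating each annulus and film as a series resistance:
R_carbon steel pipe wall = ln(134/125)/(2π×40.1×1) = 2.759×10^-4 K/W
R_ceramic-fibre blanket = ln(184/134)/(2π×0.115×1) = 0.4388 K/W
R_total = 0.4391 K/W
Q = ΔT/R_total = 261/0.4391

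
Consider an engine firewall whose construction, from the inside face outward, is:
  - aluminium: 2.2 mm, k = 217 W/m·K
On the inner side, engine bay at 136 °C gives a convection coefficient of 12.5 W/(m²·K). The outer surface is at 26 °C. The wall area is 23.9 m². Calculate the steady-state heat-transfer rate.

Q ≈ 32900 W

Model the wall as resistances in series:
R_inner film = 1/(h_i·A) = 1/(12.5×23.9) = 0.003347 K/W
R_aluminium = L/(kA) = 0.0022/(217×23.9) = 4.242×10^-7 K/W
R_total = 0.003348 K/W
Q = ΔT / R_total = 110 / 0.003348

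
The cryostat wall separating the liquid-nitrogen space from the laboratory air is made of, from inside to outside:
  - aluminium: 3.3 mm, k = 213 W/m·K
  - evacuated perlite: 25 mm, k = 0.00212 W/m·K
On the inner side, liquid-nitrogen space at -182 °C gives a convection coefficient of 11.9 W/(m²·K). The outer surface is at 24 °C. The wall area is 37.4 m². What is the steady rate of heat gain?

Series thermal resistances:
R_inner film = 1/(h_i·A) = 1/(11.9×37.4) = 0.002247 K/W
R_aluminium = L/(kA) = 0.0033/(213×37.4) = 4.143×10^-7 K/W
R_evacuated perlite = L/(kA) = 0.025/(0.00212×37.4) = 0.3153 K/W
R_total = 0.3176 K/W
Q = ΔT / R_total = 206 / 0.3176

Q ≈ 649 W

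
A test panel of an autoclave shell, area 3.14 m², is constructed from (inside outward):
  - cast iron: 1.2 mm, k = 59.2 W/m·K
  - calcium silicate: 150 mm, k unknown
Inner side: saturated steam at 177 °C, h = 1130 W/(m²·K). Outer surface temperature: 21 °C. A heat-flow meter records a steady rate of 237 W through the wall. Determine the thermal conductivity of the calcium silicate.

Using the resistance-network approach (series):
R_inner film = 1/(h_i·A) = 1/(1130×3.14) = 2.818×10^-4 K/W
R_cast iron = L/(kA) = 0.0012/(59.2×3.14) = 6.456×10^-6 K/W
Sum of known resistances R_other = 2.883×10^-4 K/W
Total R = ΔT/Q = 156/237 = 0.6582 K/W
R_calcium silicate = R_total − R_other = 0.6579 K/W
k = L/(R·A) = 0.15/(0.6579×3.14)

k ≈ 0.0726 W/(m·K)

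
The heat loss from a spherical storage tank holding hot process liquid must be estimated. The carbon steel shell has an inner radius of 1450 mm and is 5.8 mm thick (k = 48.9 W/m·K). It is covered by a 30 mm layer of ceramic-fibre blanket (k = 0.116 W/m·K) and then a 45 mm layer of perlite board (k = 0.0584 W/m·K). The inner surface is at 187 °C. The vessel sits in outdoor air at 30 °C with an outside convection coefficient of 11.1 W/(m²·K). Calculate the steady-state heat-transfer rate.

For a spherical shell R = (1/r₁ − 1/r₂)/(4πk); film R = 1/(h·4πr²). In series:
R_carbon steel shell = (1/1.45 − 1/1.4558)/(4π×48.9) = 4.471×10^-6 K/W
R_ceramic-fibre blanket = (1/1.4558 − 1/1.4858)/(4π×0.116) = 0.009515 K/W
R_perlite board = (1/1.4858 − 1/1.5308)/(4π×0.0584) = 0.02696 K/W
R_outer film = 1/(h·4πr_o²) = 1/(11.1×4π×1.5308²) = 0.003059 K/W
R_total = 0.03954 K/W
Q = ΔT/R_total = 157/0.03954

Q ≈ 3970 W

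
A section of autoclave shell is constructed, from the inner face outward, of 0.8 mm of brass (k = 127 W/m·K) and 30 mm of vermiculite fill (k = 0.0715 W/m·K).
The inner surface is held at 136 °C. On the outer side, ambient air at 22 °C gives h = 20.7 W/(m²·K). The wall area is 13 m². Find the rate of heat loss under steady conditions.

Series thermal resistances:
R_brass = L/(kA) = 0.0008/(127×13) = 4.846×10^-7 K/W
R_vermiculite fill = L/(kA) = 0.03/(0.0715×13) = 0.03228 K/W
R_outer film = 1/(h_o·A) = 1/(20.7×13) = 0.003716 K/W
R_total = 0.03599 K/W
Q = ΔT / R_total = 114 / 0.03599

Q ≈ 3170 W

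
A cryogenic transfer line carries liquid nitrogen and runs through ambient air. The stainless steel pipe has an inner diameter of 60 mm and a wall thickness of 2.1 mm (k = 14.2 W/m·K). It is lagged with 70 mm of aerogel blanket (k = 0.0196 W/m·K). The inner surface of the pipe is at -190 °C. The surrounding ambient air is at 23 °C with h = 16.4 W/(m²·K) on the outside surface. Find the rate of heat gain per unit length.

q′ ≈ 22.4 W/m

Per-layer cylindrical resistances, series-summed:
R_stainless steel pipe wall = ln(32.1/30)/(2π×14.2×1) = 7.583×10^-4 K/W
R_aerogel blanket = ln(102.1/32.1)/(2π×0.0196×1) = 9.396 K/W
R_outer film = 1/(h_o·2πr_oL) = 1/(16.4×2π×0.1021×1) = 0.09505 K/W
R_total = 9.492 K/W
Q = ΔT/R_total = 213/9.492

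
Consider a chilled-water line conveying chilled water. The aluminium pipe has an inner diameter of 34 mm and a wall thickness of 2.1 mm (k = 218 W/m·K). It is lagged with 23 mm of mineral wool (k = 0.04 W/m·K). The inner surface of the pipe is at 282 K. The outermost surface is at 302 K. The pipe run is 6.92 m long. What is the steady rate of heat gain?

For a radial system each layer contributes R = ln(r_out/r_in)/(2πkL); films add R = 1/(hA).
R_aluminium pipe wall = ln(19.1/17)/(2π×218×6.92) = 1.229×10^-5 K/W
R_mineral wool = ln(42.1/19.1)/(2π×0.04×6.92) = 0.4544 K/W
R_total = 0.4545 K/W
Q = ΔT/R_total = 20/0.4545

Q ≈ 44 W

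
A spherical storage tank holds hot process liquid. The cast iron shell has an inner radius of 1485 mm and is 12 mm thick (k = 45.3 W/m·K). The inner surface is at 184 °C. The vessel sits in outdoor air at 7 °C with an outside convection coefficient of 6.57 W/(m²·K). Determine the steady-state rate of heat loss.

Q ≈ 32700 W

For a spherical shell R = (1/r₁ − 1/r₂)/(4πk); film R = 1/(h·4πr²). In series:
R_cast iron shell = (1/1.485 − 1/1.497)/(4π×45.3) = 9.483×10^-6 K/W
R_outer film = 1/(h·4πr_o²) = 1/(6.57×4π×1.497²) = 0.005405 K/W
R_total = 0.005414 K/W
Q = ΔT/R_total = 177/0.005414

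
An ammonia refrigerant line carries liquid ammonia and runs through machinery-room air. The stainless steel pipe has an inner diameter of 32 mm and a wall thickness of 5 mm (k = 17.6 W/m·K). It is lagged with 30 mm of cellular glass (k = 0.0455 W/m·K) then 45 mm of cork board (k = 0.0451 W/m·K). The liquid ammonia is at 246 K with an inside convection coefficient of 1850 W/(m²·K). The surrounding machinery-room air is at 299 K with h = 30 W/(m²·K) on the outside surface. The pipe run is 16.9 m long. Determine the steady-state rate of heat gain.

Cylindrical conduction, so R = ln(r₂/r₁)/(2πkL) per layer, in series:
R_inner film = 1/(h_i·2πr₁L) = 1/(1850×2π×0.016×16.9) = 3.182×10^-4 K/W
R_stainless steel pipe wall = ln(21/16)/(2π×17.6×16.9) = 1.455×10^-4 K/W
R_cellular glass = ln(51/21)/(2π×0.0455×16.9) = 0.1837 K/W
R_cork board = ln(96/51)/(2π×0.0451×16.9) = 0.1321 K/W
R_outer film = 1/(h_o·2πr_oL) = 1/(30×2π×0.096×16.9) = 0.00327 K/W
R_total = 0.3195 K/W
Q = ΔT/R_total = 53/0.3195

Q ≈ 166 W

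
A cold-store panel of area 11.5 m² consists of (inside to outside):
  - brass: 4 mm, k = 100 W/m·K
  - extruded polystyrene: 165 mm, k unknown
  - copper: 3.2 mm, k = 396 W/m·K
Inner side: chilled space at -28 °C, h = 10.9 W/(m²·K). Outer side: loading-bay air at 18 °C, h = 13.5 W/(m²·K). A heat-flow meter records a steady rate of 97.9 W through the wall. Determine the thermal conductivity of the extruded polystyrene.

k ≈ 0.0315 W/(m·K)

Treating each layer as a thermal resistance in series:
R_inner film = 1/(h_i·A) = 1/(10.9×11.5) = 0.007978 K/W
R_brass = L/(kA) = 0.004/(100×11.5) = 3.478×10^-6 K/W
R_copper = L/(kA) = 0.0032/(396×11.5) = 7.027×10^-7 K/W
R_outer film = 1/(h_o·A) = 1/(13.5×11.5) = 0.006441 K/W
Sum of known resistances R_other = 0.01442 K/W
Total R = ΔT/Q = 46/97.9 = 0.4699 K/W
R_extruded polystyrene = R_total − R_other = 0.4554 K/W
k = L/(R·A) = 0.165/(0.4554×11.5)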